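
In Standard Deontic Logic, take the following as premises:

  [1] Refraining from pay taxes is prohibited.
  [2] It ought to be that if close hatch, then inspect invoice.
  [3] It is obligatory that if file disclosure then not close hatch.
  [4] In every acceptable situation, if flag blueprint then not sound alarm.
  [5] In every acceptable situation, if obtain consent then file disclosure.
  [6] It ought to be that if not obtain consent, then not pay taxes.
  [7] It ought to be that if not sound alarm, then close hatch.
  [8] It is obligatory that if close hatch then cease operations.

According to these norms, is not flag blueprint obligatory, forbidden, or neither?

Obligatory

Premise 1, F(¬pay_taxes), is equivalent to O(pay_taxes).
The contrapositive of premise 6 (O(¬obtain_consent → ¬pay_taxes)) is O(pay_taxes → obtain_consent), and O(pay_taxes) is already established, so O(obtain_consent).
Applying K to premise 5 (O(obtain_consent → file_disclosure)) and O(obtain_consent) yields O(file_disclosure).
Premise 3 is O(file_disclosure → ¬close_hatch); since O(file_disclosure), deontic closure gives O(¬close_hatch).
The contrapositive of premise 7 (O(¬sound_alarm → close_hatch)) is O(¬close_hatch → sound_alarm), and O(¬close_hatch) is already established, so O(sound_alarm).
The contrapositive of premise 4 (O(flag_blueprint → ¬sound_alarm)) is O(sound_alarm → ¬flag_blueprint), and O(sound_alarm) is already established, so O(¬flag_blueprint).
Premises 2, 8 do not contribute to this derivation.
Hence ¬flag_blueprint is obligatory.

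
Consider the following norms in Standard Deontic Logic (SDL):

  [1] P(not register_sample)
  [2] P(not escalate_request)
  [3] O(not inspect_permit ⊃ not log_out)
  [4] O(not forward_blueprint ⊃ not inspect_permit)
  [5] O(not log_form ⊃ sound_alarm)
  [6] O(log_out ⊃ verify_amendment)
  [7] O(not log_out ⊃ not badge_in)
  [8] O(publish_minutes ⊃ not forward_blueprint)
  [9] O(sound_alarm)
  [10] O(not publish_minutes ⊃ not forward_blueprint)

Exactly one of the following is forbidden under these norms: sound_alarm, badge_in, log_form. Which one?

Premises 10 and 8 cover both cases: O(not publish_minutes ⊃ not forward_blueprint) and O(publish_minutes ⊃ not forward_blueprint). Since not publish_minutes ∨ publish_minutes is a tautology, O(not forward_blueprint) follows.
From O(not forward_blueprint) and premise 4, O(not forward_blueprint ⊃ not inspect_permit), we obtain O(not inspect_permit).
Applying K to premise 3 (O(not inspect_permit ⊃ not log_out)) and O(not inspect_permit) yields O(not log_out).
From O(not log_out) and premise 7, O(not log_out ⊃ not badge_in), we obtain O(not badge_in).
So O(not badge_in) holds, i.e. badge_in is forbidden. None of the other listed options is forbidden under the premises.

badge_in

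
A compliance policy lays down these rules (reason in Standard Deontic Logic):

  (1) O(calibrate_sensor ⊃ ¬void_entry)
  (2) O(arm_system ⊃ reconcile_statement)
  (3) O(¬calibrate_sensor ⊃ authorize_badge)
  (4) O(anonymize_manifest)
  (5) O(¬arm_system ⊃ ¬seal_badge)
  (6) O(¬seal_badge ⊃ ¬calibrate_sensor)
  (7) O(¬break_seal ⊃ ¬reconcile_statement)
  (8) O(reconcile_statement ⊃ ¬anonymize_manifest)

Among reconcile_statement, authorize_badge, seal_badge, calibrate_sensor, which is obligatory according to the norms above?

authorize_badge

Premise 4 states O(anonymize_manifest) outright.
Premise 8, O(reconcile_statement ⊃ ¬anonymize_manifest), contraposes to O(anonymize_manifest ⊃ ¬reconcile_statement); with O(anonymize_manifest) we get O(¬reconcile_statement).
Premise 2 is O(arm_system ⊃ reconcile_statement); contrapositively O(¬reconcile_statement ⊃ ¬arm_system). Since O(¬reconcile_statement) holds, K gives O(¬arm_system).
Applying K to premise 5 (O(¬arm_system ⊃ ¬seal_badge)) and O(¬arm_system) yields O(¬seal_badge).
With premise 6, O(¬seal_badge ⊃ ¬calibrate_sensor), the K-axiom yields O(¬calibrate_sensor).
With premise 3, O(¬calibrate_sensor ⊃ authorize_badge), the K-axiom yields O(authorize_badge).
So O(authorize_badge) holds — authorize_badge is obligatory. None of the other listed options is made obligatory by any chain of premises.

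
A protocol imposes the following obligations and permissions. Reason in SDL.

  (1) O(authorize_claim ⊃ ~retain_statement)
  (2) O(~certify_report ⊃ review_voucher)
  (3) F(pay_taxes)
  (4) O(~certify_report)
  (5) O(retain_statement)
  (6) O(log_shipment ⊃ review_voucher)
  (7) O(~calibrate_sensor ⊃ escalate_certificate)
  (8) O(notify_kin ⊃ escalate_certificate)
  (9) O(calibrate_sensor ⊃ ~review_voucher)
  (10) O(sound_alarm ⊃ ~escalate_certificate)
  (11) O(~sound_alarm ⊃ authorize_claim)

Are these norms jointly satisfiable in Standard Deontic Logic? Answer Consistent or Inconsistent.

From premise 4 we have O(~certify_report).
With premise 2, O(~certify_report ⊃ review_voucher), the K-axiom yields O(review_voucher).
Premise 9, O(calibrate_sensor ⊃ ~review_voucher), contraposes to O(review_voucher ⊃ ~calibrate_sensor); with O(review_voucher) we get O(~calibrate_sensor).
Premise 7 is O(~calibrate_sensor ⊃ escalate_certificate); since O(~calibrate_sensor), deontic closure gives O(escalate_certificate).
The contrapositive of premise 10 (O(sound_alarm ⊃ ~escalate_certificate)) is O(escalate_certificate ⊃ ~sound_alarm), and O(escalate_certificate) is already established, so O(~sound_alarm).
Premise 11 is O(~sound_alarm ⊃ authorize_claim); since O(~sound_alarm), deontic closure gives O(authorize_claim).
With premise 1, O(authorize_claim ⊃ ~retain_statement), the K-axiom yields O(~retain_statement).
However, premise 5 gives O(retain_statement).
We now have both O(~retain_statement) and O(retain_statement) — retain_statement is simultaneously obligatory and forbidden, violating the D-axiom.

Inconsistent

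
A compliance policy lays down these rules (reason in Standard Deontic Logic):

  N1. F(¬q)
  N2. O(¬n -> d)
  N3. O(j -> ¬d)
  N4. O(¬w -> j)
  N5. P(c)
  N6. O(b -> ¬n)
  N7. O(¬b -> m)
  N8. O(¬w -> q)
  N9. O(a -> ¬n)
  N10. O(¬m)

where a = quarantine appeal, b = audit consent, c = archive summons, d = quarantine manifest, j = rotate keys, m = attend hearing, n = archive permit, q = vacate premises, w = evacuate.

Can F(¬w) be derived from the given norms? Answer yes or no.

Yes

From premise 10 we have O(¬m).
Premise 7 is O(¬b -> m); contrapositively O(¬m -> b). Since O(¬m) holds, K gives O(b).
From O(b) and premise 6, O(b -> ¬n), we obtain O(¬n).
Applying K to premise 2 (O(¬n -> d)) and O(¬n) yields O(d).
Premise 3 is O(j -> ¬d); contrapositively O(d -> ¬j). Since O(d) holds, K gives O(¬j).
The contrapositive of premise 4 (O(¬w -> j)) is O(¬j -> w), and O(¬j) is already established, so O(w).
Premises 1, 5, 8, 9 do not contribute to this derivation.
So O(w) holds, i.e. F(¬w). The claim follows.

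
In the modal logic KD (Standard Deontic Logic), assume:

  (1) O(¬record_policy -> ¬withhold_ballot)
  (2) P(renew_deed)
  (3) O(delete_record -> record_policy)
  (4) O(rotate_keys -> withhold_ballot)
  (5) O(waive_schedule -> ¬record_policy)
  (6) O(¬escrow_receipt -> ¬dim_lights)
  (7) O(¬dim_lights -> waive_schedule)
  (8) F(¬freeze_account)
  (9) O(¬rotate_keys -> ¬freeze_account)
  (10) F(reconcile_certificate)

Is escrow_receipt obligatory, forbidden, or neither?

Obligatory

Premise 8 is F(¬freeze_account), i.e. O(freeze_account).
The contrapositive of premise 9 (O(¬rotate_keys -> ¬freeze_account)) is O(freeze_account -> rotate_keys), and O(freeze_account) is already established, so O(rotate_keys).
Premise 4 is O(rotate_keys -> withhold_ballot); since O(rotate_keys), deontic closure gives O(withhold_ballot).
Premise 1 is O(¬record_policy -> ¬withhold_ballot); contrapositively O(withhold_ballot -> record_policy). Since O(withhold_ballot) holds, K gives O(record_policy).
The contrapositive of premise 5 (O(waive_schedule -> ¬record_policy)) is O(record_policy -> ¬waive_schedule), and O(record_policy) is already established, so O(¬waive_schedule).
The contrapositive of premise 7 (O(¬dim_lights -> waive_schedule)) is O(¬waive_schedule -> dim_lights), and O(¬waive_schedule) is already established, so O(dim_lights).
Premise 6 is O(¬escrow_receipt -> ¬dim_lights); contrapositively O(dim_lights -> escrow_receipt). Since O(dim_lights) holds, K gives O(escrow_receipt).
Premises 2, 3, 10 do not contribute to this derivation.
Hence escrow_receipt is obligatory.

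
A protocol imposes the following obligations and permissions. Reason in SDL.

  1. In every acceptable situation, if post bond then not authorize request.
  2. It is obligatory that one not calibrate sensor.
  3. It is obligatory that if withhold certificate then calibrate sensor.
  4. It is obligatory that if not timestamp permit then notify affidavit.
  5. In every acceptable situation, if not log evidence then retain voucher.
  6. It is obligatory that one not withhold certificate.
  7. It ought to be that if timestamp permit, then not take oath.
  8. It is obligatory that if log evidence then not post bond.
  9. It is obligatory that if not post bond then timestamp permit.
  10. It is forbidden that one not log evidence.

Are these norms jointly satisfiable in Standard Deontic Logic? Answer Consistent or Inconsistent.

Consistent

Premise 3 is O(withhold_certificate → calibrate_sensor), but O(withhold_certificate) is not derivable from the premises, so it does not yield O(calibrate_sensor).
So O(calibrate_sensor) is not derivable, and the apparent clash with O(¬calibrate_sensor) does not arise.
A world satisfying every obligation exists (e.g. authorize_request=false, calibrate_sensor=false, log_evidence=true, notify_affidavit=false, post_bond=false, retain_voucher=false, take_oath=false, timestamp_permit=true, withhold_certificate=false); no atom is both obligatory and forbidden, so the set is consistent.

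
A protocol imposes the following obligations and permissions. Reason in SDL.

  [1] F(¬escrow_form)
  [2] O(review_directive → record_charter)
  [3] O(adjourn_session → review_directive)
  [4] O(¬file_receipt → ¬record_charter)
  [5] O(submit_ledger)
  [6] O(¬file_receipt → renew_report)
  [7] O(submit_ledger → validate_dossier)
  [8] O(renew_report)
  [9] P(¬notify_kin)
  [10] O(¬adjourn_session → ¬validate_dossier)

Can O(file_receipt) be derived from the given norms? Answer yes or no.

From premise 5 we have O(submit_ledger).
With premise 7, O(submit_ledger → validate_dossier), the K-axiom yields O(validate_dossier).
Premise 10 is O(¬adjourn_session → ¬validate_dossier); contrapositively O(validate_dossier → adjourn_session). Since O(validate_dossier) holds, K gives O(adjourn_session).
With premise 3, O(adjourn_session → review_directive), the K-axiom yields O(review_directive).
Applying K to premise 2 (O(review_directive → record_charter)) and O(review_directive) yields O(record_charter).
Premise 4, O(¬file_receipt → ¬record_charter), contraposes to O(record_charter → file_receipt); with O(record_charter) we get O(file_receipt).
Premises 1, 6, 8, 9 do not contribute to this derivation.
So O(file_receipt) follows.

Yes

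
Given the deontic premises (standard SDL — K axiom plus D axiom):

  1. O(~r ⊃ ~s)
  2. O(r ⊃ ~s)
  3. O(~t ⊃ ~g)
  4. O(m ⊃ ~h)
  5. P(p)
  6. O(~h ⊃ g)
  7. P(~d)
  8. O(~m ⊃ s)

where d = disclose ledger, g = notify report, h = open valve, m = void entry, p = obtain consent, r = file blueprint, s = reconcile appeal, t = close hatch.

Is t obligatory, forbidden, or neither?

Obligatory

Premises 2 and 1 cover both cases: O(r ⊃ ~s) and O(~r ⊃ ~s). Since r ∨ ~r is a tautology, O(~s) follows.
Premise 8 is O(~m ⊃ s); contrapositively O(~s ⊃ m). Since O(~s) holds, K gives O(m).
Premise 4 is O(m ⊃ ~h); since O(m), deontic closure gives O(~h).
From O(~h) and premise 6, O(~h ⊃ g), we obtain O(g).
The contrapositive of premise 3 (O(~t ⊃ ~g)) is O(g ⊃ t), and O(g) is already established, so O(t).
Premises 5, 7 do not contribute to this derivation.
Hence t is obligatory.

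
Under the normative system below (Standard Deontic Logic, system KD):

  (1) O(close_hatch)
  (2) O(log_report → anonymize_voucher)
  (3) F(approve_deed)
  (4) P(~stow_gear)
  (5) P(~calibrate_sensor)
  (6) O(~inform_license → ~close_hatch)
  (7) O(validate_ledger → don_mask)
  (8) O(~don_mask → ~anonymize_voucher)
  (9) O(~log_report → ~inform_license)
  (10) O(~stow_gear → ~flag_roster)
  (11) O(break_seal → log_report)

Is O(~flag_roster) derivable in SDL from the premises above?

Premise 10 is O(~stow_gear → ~flag_roster), but O(~stow_gear) is not derivable from the premises (the permission P(~stow_gear) asserts only ~O(stow_gear), not O(~stow_gear)), so it does not yield O(~flag_roster).
No other premise forces O(~flag_roster). An ideal world satisfying every premise can still have ~flag_roster false, so O(~flag_roster) is not derivable.

No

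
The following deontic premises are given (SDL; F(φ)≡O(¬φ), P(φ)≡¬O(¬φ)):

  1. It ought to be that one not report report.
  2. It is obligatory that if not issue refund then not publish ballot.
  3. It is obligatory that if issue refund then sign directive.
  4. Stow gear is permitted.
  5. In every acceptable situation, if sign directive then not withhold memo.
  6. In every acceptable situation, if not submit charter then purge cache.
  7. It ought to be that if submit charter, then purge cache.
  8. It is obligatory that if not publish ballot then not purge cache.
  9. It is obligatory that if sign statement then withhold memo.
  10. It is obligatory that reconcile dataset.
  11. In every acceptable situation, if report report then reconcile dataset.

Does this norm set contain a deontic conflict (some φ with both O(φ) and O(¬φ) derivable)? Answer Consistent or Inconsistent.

Premise 11 is O(report_report → reconcile_dataset); even if O(reconcile_dataset) held, inferring O(report_report) would be affirming the consequent — invalid.
So O(report_report) is not derivable, and the apparent clash with O(¬report_report) does not arise.
A world satisfying every obligation exists (e.g. issue_refund=true, publish_ballot=true, purge_cache=true, reconcile_dataset=true, report_report=false, sign_directive=true, sign_statement=false, stow_gear=false, submit_charter=false, withhold_memo=false); no atom is both obligatory and forbidden, so the set is consistent.

Consistent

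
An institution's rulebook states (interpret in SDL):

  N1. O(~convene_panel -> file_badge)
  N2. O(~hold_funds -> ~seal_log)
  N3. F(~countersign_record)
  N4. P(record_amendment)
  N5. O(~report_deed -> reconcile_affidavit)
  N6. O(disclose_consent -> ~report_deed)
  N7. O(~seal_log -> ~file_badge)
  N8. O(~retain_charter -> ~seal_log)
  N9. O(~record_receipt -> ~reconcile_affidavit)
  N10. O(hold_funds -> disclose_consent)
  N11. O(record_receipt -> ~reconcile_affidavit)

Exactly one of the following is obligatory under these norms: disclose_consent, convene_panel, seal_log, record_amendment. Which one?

convene_panel

Premises 9 and 11 cover both cases: O(~record_receipt -> ~reconcile_affidavit) and O(record_receipt -> ~reconcile_affidavit). Since ~record_receipt ∨ record_receipt is a tautology, O(~reconcile_affidavit) follows.
Premise 5, O(~report_deed -> reconcile_affidavit), contraposes to O(~reconcile_affidavit -> report_deed); with O(~reconcile_affidavit) we get O(report_deed).
Premise 6 is O(disclose_consent -> ~report_deed); contrapositively O(report_deed -> ~disclose_consent). Since O(report_deed) holds, K gives O(~disclose_consent).
Premise 10 is O(hold_funds -> disclose_consent); contrapositively O(~disclose_consent -> ~hold_funds). Since O(~disclose_consent) holds, K gives O(~hold_funds).
From O(~hold_funds) and premise 2, O(~hold_funds -> ~seal_log), we obtain O(~seal_log).
From O(~seal_log) and premise 7, O(~seal_log -> ~file_badge), we obtain O(~file_badge).
The contrapositive of premise 1 (O(~convene_panel -> file_badge)) is O(~file_badge -> convene_panel), and O(~file_badge) is already established, so O(convene_panel).
So O(convene_panel) holds — convene_panel is obligatory. None of the other listed options is made obligatory by any chain of premises.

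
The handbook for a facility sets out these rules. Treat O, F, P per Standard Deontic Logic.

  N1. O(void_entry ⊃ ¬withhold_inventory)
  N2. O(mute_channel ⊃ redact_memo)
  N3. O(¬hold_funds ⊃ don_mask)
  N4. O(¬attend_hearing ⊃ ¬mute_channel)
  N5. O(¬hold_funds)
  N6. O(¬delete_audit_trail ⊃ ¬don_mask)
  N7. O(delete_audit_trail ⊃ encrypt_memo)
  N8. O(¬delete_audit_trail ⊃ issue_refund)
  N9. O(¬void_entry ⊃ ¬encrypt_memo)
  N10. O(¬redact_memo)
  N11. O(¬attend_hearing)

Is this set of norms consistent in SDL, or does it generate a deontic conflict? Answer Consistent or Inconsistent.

Consistent

Premise 2 is O(mute_channel ⊃ redact_memo), but O(mute_channel) is not derivable from the premises, so it does not yield O(redact_memo).
So O(redact_memo) is not derivable, and the apparent clash with O(¬redact_memo) does not arise.
A world satisfying every obligation exists (e.g. attend_hearing=false, delete_audit_trail=true, don_mask=true, encrypt_memo=true, hold_funds=false, issue_refund=false, mute_channel=false, redact_memo=false, void_entry=true, withhold_inventory=false); no atom is both obligatory and forbidden, so the set is consistent.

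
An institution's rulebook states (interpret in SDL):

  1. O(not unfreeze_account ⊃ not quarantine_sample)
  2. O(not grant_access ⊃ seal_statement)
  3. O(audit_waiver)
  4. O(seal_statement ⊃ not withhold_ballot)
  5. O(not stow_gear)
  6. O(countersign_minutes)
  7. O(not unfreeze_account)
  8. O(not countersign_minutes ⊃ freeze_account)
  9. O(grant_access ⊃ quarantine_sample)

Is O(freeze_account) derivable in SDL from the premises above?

No

Premise 8 is O(not countersign_minutes ⊃ freeze_account), but O(not countersign_minutes) is not derivable from the premises, so it does not yield O(freeze_account).
No other premise forces O(freeze_account). An ideal world satisfying every premise can still have freeze_account false, so O(freeze_account) is not derivable.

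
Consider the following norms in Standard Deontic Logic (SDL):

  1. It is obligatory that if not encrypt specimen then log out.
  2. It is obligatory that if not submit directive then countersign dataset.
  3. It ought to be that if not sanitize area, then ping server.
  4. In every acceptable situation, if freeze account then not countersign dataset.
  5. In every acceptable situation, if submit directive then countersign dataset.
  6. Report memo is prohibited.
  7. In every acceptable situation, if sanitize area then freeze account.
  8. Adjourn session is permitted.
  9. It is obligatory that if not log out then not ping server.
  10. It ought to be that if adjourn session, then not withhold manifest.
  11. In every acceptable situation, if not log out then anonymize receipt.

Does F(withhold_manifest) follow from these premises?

Premise 10 is O(adjourn_session → ¬withhold_manifest), but O(adjourn_session) is not derivable from the premises (the permission P(adjourn_session) asserts only ¬O(¬adjourn_session), not O(adjourn_session)), so it does not yield O(¬withhold_manifest).
No other premise forces O(¬withhold_manifest). An ideal world satisfying every premise can still have withhold_manifest true, so F(withhold_manifest) is not derivable.

No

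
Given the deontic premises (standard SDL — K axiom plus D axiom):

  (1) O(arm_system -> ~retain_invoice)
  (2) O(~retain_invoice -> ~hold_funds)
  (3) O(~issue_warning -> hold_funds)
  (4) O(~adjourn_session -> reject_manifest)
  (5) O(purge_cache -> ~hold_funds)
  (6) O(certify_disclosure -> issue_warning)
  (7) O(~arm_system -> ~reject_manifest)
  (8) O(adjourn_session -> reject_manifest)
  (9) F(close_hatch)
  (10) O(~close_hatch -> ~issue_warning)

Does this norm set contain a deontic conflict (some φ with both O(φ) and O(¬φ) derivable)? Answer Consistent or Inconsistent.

Premises 4 and 8 cover both cases: O(~adjourn_session -> reject_manifest) and O(adjourn_session -> reject_manifest). Since ~adjourn_session ∨ adjourn_session is a tautology, O(reject_manifest) follows.
Premise 7 is O(~arm_system -> ~reject_manifest); contrapositively O(reject_manifest -> arm_system). Since O(reject_manifest) holds, K gives O(arm_system).
Premise 1 is O(arm_system -> ~retain_invoice); since O(arm_system), deontic closure gives O(~retain_invoice).
From O(~retain_invoice) and premise 2, O(~retain_invoice -> ~hold_funds), we obtain O(~hold_funds).
Premise 3, O(~issue_warning -> hold_funds), contraposes to O(~hold_funds -> issue_warning); with O(~hold_funds) we get O(issue_warning).
Premise 10, O(~close_hatch -> ~issue_warning), contraposes to O(issue_warning -> close_hatch); with O(issue_warning) we get O(close_hatch).
However, F(close_hatch) at premise 9 amounts to O(~close_hatch).
We now have both O(close_hatch) and O(~close_hatch) — close_hatch is simultaneously obligatory and forbidden, violating the D-axiom.

Inconsistent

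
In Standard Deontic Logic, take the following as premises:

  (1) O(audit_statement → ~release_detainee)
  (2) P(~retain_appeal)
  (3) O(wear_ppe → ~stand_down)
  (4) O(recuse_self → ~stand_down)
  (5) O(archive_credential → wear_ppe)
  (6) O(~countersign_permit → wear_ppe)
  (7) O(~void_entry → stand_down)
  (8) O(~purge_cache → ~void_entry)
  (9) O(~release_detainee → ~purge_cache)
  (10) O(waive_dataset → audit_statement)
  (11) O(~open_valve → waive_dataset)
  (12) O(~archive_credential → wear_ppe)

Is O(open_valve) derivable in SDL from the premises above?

Yes

By case analysis on ~archive_credential: premise 12 gives O(~archive_credential → wear_ppe) and premise 5 gives O(archive_credential → wear_ppe), so O(wear_ppe) either way.
Applying K to premise 3 (O(wear_ppe → ~stand_down)) and O(wear_ppe) yields O(~stand_down).
The contrapositive of premise 7 (O(~void_entry → stand_down)) is O(~stand_down → void_entry), and O(~stand_down) is already established, so O(void_entry).
Premise 8, O(~purge_cache → ~void_entry), contraposes to O(void_entry → purge_cache); with O(void_entry) we get O(purge_cache).
The contrapositive of premise 9 (O(~release_detainee → ~purge_cache)) is O(purge_cache → release_detainee), and O(purge_cache) is already established, so O(release_detainee).
The contrapositive of premise 1 (O(audit_statement → ~release_detainee)) is O(release_detainee → ~audit_statement), and O(release_detainee) is already established, so O(~audit_statement).
Premise 10 is O(waive_dataset → audit_statement); contrapositively O(~audit_statement → ~waive_dataset). Since O(~audit_statement) holds, K gives O(~waive_dataset).
Premise 11 is O(~open_valve → waive_dataset); contrapositively O(~waive_dataset → open_valve). Since O(~waive_dataset) holds, K gives O(open_valve).
Premises 2, 4, 6 do not contribute to this derivation.
So O(open_valve) follows.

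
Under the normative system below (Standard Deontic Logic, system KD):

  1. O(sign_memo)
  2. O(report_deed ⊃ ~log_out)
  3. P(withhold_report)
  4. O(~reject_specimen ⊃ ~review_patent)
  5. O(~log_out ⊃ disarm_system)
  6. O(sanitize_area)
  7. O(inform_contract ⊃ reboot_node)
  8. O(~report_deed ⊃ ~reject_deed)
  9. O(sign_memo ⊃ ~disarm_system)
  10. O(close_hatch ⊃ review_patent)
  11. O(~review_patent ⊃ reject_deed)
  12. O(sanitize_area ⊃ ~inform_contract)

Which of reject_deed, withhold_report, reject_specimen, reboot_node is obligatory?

reject_specimen

From premise 1 we have O(sign_memo).
Premise 9 is O(sign_memo ⊃ ~disarm_system); since O(sign_memo), deontic closure gives O(~disarm_system).
Premise 5 is O(~log_out ⊃ disarm_system); contrapositively O(~disarm_system ⊃ log_out). Since O(~disarm_system) holds, K gives O(log_out).
Premise 2, O(report_deed ⊃ ~log_out), contraposes to O(log_out ⊃ ~report_deed); with O(log_out) we get O(~report_deed).
Premise 8 is O(~report_deed ⊃ ~reject_deed); since O(~report_deed), deontic closure gives O(~reject_deed).
Premise 11 is O(~review_patent ⊃ reject_deed); contrapositively O(~reject_deed ⊃ review_patent). Since O(~reject_deed) holds, K gives O(review_patent).
Premise 4, O(~reject_specimen ⊃ ~review_patent), contraposes to O(review_patent ⊃ reject_specimen); with O(review_patent) we get O(reject_specimen).
So O(reject_specimen) holds — reject_specimen is obligatory. None of the other listed options is made obligatory by any chain of premises.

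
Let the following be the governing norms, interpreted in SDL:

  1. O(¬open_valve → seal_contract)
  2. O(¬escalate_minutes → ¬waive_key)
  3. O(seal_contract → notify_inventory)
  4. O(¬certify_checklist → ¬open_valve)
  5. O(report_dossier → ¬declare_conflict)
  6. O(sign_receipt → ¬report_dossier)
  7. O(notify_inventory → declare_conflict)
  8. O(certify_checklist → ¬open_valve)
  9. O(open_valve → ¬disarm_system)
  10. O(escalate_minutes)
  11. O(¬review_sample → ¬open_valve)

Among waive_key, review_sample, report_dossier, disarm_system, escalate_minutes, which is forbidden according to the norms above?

By case analysis on ¬certify_checklist: premise 4 gives O(¬certify_checklist → ¬open_valve) and premise 8 gives O(certify_checklist → ¬open_valve), so O(¬open_valve) either way.
Premise 1 is O(¬open_valve → seal_contract); since O(¬open_valve), deontic closure gives O(seal_contract).
Premise 3 is O(seal_contract → notify_inventory); since O(seal_contract), deontic closure gives O(notify_inventory).
Premise 7 is O(notify_inventory → declare_conflict); since O(notify_inventory), deontic closure gives O(declare_conflict).
Premise 5, O(report_dossier → ¬declare_conflict), contraposes to O(declare_conflict → ¬report_dossier); with O(declare_conflict) we get O(¬report_dossier).
So O(¬report_dossier) holds, i.e. report_dossier is forbidden. None of the other listed options is forbidden under the premises.

report_dossier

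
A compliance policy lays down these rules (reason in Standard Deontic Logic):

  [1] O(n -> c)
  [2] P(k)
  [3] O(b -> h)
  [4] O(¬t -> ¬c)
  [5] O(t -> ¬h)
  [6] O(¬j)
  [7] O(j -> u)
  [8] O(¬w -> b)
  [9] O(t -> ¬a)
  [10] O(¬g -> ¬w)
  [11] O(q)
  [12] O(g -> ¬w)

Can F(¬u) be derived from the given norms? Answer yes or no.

Premise 7 is O(j -> u), but O(j) is not derivable from the premises, so it does not yield O(u).
No other premise forces O(u). An ideal world satisfying every premise can still have ¬u true, so F(¬u) is not derivable.

No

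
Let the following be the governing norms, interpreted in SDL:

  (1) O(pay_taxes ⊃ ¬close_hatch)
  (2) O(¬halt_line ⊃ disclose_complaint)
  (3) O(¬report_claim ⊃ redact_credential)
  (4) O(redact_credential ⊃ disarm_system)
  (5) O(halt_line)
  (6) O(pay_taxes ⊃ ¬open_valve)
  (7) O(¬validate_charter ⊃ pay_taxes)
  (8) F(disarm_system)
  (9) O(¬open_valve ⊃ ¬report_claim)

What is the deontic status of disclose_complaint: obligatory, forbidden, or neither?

Neither

Premise 2 is O(¬halt_line ⊃ disclose_complaint), but O(¬halt_line) is not derivable from the premises, so it does not yield O(disclose_complaint).
No premise or chain of K-axiom applications forces O(disclose_complaint), and none forces O(¬disclose_complaint). So disclose_complaint is neither obligatory nor forbidden under these norms.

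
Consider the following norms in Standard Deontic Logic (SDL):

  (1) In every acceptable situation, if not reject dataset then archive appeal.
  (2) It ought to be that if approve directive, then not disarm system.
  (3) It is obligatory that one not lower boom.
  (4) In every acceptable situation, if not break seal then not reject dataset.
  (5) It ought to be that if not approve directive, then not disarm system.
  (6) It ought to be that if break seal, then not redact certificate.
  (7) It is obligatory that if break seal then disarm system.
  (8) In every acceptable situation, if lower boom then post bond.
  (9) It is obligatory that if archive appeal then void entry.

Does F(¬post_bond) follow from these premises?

No

Premise 8 is O(lower_boom → post_bond), but O(lower_boom) is not derivable from the premises, so it does not yield O(post_bond).
No other premise forces O(post_bond). An ideal world satisfying every premise can still have ¬post_bond true, so F(¬post_bond) is not derivable.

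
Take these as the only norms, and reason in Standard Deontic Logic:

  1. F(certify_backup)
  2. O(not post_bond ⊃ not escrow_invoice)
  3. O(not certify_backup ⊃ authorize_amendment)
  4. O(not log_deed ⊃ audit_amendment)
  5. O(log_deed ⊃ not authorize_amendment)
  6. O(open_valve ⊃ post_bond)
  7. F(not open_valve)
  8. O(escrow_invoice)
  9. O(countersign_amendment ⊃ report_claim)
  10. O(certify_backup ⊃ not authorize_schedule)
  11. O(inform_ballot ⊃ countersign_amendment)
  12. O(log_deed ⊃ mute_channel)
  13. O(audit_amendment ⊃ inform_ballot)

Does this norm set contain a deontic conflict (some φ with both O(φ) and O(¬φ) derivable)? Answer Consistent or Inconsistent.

Premise 2 is O(not post_bond ⊃ not escrow_invoice), but O(not post_bond) is not derivable from the premises, so it does not yield O(not escrow_invoice).
So O(not escrow_invoice) is not derivable, and the apparent clash with O(escrow_invoice) does not arise.
A world satisfying every obligation exists (e.g. audit_amendment=true, authorize_amendment=true, authorize_schedule=false, certify_backup=false, countersign_amendment=true, escrow_invoice=true, inform_ballot=true, log_deed=false, mute_channel=false, open_valve=true, post_bond=true, report_claim=true); no atom is both obligatory and forbidden, so the set is consistent.

Consistent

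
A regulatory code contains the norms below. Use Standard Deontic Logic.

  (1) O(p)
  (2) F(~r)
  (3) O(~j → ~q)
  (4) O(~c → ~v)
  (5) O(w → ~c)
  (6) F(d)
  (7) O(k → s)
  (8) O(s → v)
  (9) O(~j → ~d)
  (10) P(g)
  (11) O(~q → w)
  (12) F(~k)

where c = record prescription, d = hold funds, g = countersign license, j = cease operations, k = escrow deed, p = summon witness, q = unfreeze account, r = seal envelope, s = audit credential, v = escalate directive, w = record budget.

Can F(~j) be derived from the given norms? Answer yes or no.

Premise 12 is F(~k), i.e. O(k).
From O(k) and premise 7, O(k → s), we obtain O(s).
Premise 8 is O(s → v); since O(s), deontic closure gives O(v).
The contrapositive of premise 4 (O(~c → ~v)) is O(v → c), and O(v) is already established, so O(c).
The contrapositive of premise 5 (O(w → ~c)) is O(c → ~w), and O(c) is already established, so O(~w).
Premise 11, O(~q → w), contraposes to O(~w → q); with O(~w) we get O(q).
The contrapositive of premise 3 (O(~j → ~q)) is O(q → j), and O(q) is already established, so O(j).
Premises 1, 2, 6, 9, 10 do not contribute to this derivation.
So O(j) holds, i.e. F(~j). The claim follows.

Yes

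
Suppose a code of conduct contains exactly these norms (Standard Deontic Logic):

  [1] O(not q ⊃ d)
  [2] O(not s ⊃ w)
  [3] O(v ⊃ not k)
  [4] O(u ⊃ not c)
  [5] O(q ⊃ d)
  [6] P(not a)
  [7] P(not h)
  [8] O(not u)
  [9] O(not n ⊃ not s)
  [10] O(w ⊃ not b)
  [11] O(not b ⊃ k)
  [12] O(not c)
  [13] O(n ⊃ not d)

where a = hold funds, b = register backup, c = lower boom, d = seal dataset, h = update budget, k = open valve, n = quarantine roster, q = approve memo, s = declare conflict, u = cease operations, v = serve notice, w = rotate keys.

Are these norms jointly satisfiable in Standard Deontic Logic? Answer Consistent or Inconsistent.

Premise 4 is O(u ⊃ not c); even if O(not c) held, inferring O(u) would be affirming the consequent — invalid.
So O(u) is not derivable, and the apparent clash with O(not u) does not arise.
A world satisfying every obligation exists (e.g. a=false, b=false, c=false, d=true, h=false, k=true, n=false, q=false, s=false, u=false, v=false, w=true); no atom is both obligatory and forbidden, so the set is consistent.

Consistent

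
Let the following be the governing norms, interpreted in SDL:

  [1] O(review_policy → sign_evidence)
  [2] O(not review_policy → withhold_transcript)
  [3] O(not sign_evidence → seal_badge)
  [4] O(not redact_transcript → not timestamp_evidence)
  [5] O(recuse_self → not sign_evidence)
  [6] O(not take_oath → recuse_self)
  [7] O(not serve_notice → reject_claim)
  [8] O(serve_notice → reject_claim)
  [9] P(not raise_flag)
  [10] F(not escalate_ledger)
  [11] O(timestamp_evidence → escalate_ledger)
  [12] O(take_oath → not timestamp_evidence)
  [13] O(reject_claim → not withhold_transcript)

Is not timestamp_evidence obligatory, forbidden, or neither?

Premises 8 and 7 are O(serve_notice → reject_claim) and O(not serve_notice → reject_claim); every ideal world satisfies serve_notice or not serve_notice, so in either case reject_claim holds — hence O(reject_claim).
With premise 13, O(reject_claim → not withhold_transcript), the K-axiom yields O(not withhold_transcript).
The contrapositive of premise 2 (O(not review_policy → withhold_transcript)) is O(not withhold_transcript → review_policy), and O(not withhold_transcript) is already established, so O(review_policy).
From O(review_policy) and premise 1, O(review_policy → sign_evidence), we obtain O(sign_evidence).
Premise 5, O(recuse_self → not sign_evidence), contraposes to O(sign_evidence → not recuse_self); with O(sign_evidence) we get O(not recuse_self).
Premise 6, O(not take_oath → recuse_self), contraposes to O(not recuse_self → take_oath); with O(not recuse_self) we get O(take_oath).
Applying K to premise 12 (O(take_oath → not timestamp_evidence)) and O(take_oath) yields O(not timestamp_evidence).
Premises 3, 4, 9, 10, 11 do not contribute to this derivation.
Hence not timestamp_evidence is obligatory.

Obligatory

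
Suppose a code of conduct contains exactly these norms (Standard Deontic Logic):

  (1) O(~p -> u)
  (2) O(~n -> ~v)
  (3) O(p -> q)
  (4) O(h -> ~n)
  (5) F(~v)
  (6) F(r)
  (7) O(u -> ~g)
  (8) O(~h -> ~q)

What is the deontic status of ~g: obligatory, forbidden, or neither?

Obligatory

F(~v) at premise 5 means O(v).
Premise 2, O(~n -> ~v), contraposes to O(v -> n); with O(v) we get O(n).
Premise 4 is O(h -> ~n); contrapositively O(n -> ~h). Since O(n) holds, K gives O(~h).
From O(~h) and premise 8, O(~h -> ~q), we obtain O(~q).
Premise 3 is O(p -> q); contrapositively O(~q -> ~p). Since O(~q) holds, K gives O(~p).
Premise 1 is O(~p -> u); since O(~p), deontic closure gives O(u).
Premise 7 is O(u -> ~g); since O(u), deontic closure gives O(~g).
Premise 6 does not contribute to this derivation.
Hence ~g is obligatory.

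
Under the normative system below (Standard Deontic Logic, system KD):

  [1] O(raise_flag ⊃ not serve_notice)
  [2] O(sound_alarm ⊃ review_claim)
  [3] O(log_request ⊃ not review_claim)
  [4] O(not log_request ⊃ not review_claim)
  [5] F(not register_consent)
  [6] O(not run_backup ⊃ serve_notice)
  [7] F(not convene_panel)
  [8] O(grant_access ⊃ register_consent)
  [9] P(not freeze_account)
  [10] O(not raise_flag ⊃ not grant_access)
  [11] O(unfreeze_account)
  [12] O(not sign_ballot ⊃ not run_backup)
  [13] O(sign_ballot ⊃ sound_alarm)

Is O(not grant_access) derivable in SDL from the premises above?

Premises 3 and 4 are O(log_request ⊃ not review_claim) and O(not log_request ⊃ not review_claim); every ideal world satisfies log_request or not log_request, so in either case not review_claim holds — hence O(not review_claim).
Premise 2 is O(sound_alarm ⊃ review_claim); contrapositively O(not review_claim ⊃ not sound_alarm). Since O(not review_claim) holds, K gives O(not sound_alarm).
Premise 13 is O(sign_ballot ⊃ sound_alarm); contrapositively O(not sound_alarm ⊃ not sign_ballot). Since O(not sound_alarm) holds, K gives O(not sign_ballot).
Applying K to premise 12 (O(not sign_ballot ⊃ not run_backup)) and O(not sign_ballot) yields O(not run_backup).
Applying K to premise 6 (O(not run_backup ⊃ serve_notice)) and O(not run_backup) yields O(serve_notice).
Premise 1 is O(raise_flag ⊃ not serve_notice); contrapositively O(serve_notice ⊃ not raise_flag). Since O(serve_notice) holds, K gives O(not raise_flag).
Applying K to premise 10 (O(not raise_flag ⊃ not grant_access)) and O(not raise_flag) yields O(not grant_access).
Premises 5, 7, 8, 9, 11 do not contribute to this derivation.
So O(not grant_access) follows.

Yes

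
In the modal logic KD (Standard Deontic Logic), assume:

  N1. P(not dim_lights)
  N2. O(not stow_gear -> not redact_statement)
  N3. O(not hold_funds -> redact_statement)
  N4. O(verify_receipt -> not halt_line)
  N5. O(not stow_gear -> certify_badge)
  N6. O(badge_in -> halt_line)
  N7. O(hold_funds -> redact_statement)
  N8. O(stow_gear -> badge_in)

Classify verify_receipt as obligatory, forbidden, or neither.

Premises 7 and 3 are O(hold_funds -> redact_statement) and O(not hold_funds -> redact_statement); every ideal world satisfies hold_funds or not hold_funds, so in either case redact_statement holds — hence O(redact_statement).
Premise 2 is O(not stow_gear -> not redact_statement); contrapositively O(redact_statement -> stow_gear). Since O(redact_statement) holds, K gives O(stow_gear).
With premise 8, O(stow_gear -> badge_in), the K-axiom yields O(badge_in).
Applying K to premise 6 (O(badge_in -> halt_line)) and O(badge_in) yields O(halt_line).
Premise 4 is O(verify_receipt -> not halt_line); contrapositively O(halt_line -> not verify_receipt). Since O(halt_line) holds, K gives O(not verify_receipt).
Premises 1, 5 do not contribute to this derivation.
Thus O(not verify_receipt), which is F(verify_receipt): verify_receipt is forbidden.

Forbidden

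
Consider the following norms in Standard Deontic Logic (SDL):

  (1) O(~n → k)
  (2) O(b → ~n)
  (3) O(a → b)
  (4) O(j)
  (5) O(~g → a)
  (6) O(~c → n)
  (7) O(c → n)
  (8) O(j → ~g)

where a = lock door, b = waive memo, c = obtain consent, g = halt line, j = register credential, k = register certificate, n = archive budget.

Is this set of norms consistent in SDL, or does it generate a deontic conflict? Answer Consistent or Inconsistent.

By case analysis on ~c: premise 6 gives O(~c → n) and premise 7 gives O(c → n), so O(n) either way.
Premise 2 is O(b → ~n); contrapositively O(n → ~b). Since O(n) holds, K gives O(~b).
The contrapositive of premise 3 (O(a → b)) is O(~b → ~a), and O(~b) is already established, so O(~a).
Premise 5, O(~g → a), contraposes to O(~a → g); with O(~a) we get O(g).
Premise 8, O(j → ~g), contraposes to O(g → ~j); with O(g) we get O(~j).
But premise 4 directly asserts O(j).
We now have both O(~j) and O(j) — j is simultaneously obligatory and forbidden, violating the D-axiom.

Inconsistent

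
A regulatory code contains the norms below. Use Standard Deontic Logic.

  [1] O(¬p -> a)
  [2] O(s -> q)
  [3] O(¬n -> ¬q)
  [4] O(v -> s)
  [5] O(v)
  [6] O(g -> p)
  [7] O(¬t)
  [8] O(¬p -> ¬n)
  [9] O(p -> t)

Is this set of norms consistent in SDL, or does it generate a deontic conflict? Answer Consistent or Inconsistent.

Premise 5 gives O(v).
With premise 4, O(v -> s), the K-axiom yields O(s).
With premise 2, O(s -> q), the K-axiom yields O(q).
Premise 3, O(¬n -> ¬q), contraposes to O(q -> n); with O(q) we get O(n).
Premise 8 is O(¬p -> ¬n); contrapositively O(n -> p). Since O(n) holds, K gives O(p).
With premise 9, O(p -> t), the K-axiom yields O(t).
But premise 7 directly asserts O(¬t).
We now have both O(t) and O(¬t) — t is simultaneously obligatory and forbidden, violating the D-axiom.

Inconsistent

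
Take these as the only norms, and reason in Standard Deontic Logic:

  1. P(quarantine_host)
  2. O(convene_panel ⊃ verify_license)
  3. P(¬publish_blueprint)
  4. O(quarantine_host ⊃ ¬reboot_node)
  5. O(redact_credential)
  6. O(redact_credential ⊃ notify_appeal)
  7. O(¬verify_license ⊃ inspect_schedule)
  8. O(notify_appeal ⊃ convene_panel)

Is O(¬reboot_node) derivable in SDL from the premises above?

Premise 4 is O(quarantine_host ⊃ ¬reboot_node), but O(quarantine_host) is not derivable from the premises (the permission P(quarantine_host) asserts only ¬O(¬quarantine_host), not O(quarantine_host)), so it does not yield O(¬reboot_node).
No other premise forces O(¬reboot_node). An ideal world satisfying every premise can still have ¬reboot_node false, so O(¬reboot_node) is not derivable.

No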